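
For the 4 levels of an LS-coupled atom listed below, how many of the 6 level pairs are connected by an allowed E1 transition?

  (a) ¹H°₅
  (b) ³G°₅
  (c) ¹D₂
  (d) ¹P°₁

(a)–(b): forbidden (parity, ΔS).
(a)–(c): forbidden (ΔL, ΔJ).
(a)–(d): forbidden (parity, ΔL, ΔJ).
(b)–(c): forbidden (ΔS, ΔL, ΔJ).
(b)–(d): forbidden (parity, ΔS, ΔL, ΔJ).
(c)–(d): allowed.
Allowed pairs: 1 of 6.

1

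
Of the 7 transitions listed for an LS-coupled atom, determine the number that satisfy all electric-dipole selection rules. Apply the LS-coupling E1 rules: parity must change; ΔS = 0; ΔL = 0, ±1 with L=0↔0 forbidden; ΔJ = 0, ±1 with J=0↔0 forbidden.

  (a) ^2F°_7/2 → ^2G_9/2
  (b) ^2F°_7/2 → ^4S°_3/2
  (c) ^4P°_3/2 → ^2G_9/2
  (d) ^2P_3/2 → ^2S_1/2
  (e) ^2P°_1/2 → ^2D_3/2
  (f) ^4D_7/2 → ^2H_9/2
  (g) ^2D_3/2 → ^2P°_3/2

(a) allowed
(b) forbidden (parity, ΔS, ΔL, ΔJ fail)
(c) forbidden (ΔS, ΔL, ΔJ fail)
(d) forbidden (parity fails)
(e) allowed
(f) forbidden (parity, ΔS, ΔL fail)
(g) allowed
Total allowed: 3 of 7.

3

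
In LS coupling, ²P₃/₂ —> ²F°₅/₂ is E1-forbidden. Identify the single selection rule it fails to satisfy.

the ΔL = 0, ±1 rule

Initial level: S=1/2, L=1, J=3/2, parity even. Final level: S=1/2, L=3, J=5/2, parity odd.
Parity must change: even → odd — ok.
ΔS = 0: S: 1/2 → 1/2 — ok.
ΔL = 0, ±1 (not L=0↔0): L: 1 → 3, ΔL = +2 — fails.
ΔJ = 0, ±1 (not J=0↔0): J: 3/2 → 5/2, ΔJ = +1 — ok.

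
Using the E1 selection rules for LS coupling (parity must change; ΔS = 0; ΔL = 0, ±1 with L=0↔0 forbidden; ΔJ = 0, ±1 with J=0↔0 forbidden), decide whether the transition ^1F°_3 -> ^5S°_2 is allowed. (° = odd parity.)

forbidden

Initial level: S=0, L=3, J=3, parity odd. Final level: S=2, L=0, J=2, parity odd.
Parity must change: odd → odd — violated.
ΔS = 0: S: 0 → 2 — violated.
ΔL = 0, ±1 (not L=0↔0): L: 3 → 0, ΔL = -3 — violated.
ΔJ = 0, ±1 (not J=0↔0): J: 3 → 2, ΔJ = -1 — satisfied.
Rule(s) violated: parity, ΔS, ΔL.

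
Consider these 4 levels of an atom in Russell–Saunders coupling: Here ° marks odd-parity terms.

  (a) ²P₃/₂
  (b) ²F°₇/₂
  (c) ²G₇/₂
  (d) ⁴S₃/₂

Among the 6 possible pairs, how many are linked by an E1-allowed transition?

1

(a)–(b): forbidden (ΔL, ΔJ).
(a)–(c): forbidden (parity, ΔL, ΔJ).
(a)–(d): forbidden (parity, ΔS).
(b)–(c): allowed.
(b)–(d): forbidden (ΔS, ΔL, ΔJ).
(c)–(d): forbidden (parity, ΔS, ΔL, ΔJ).
Allowed pairs: 1 of 6.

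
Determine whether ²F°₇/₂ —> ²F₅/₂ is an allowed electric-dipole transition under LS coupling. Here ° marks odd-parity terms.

Reading off the term symbols: S 1/2→1/2, L 3→3, J 7/2→5/2, parity odd→even.
Parity must change: odd → even — passes.
ΔL = 0, ±1 (not L=0↔0): L: 3 → 3, ΔL = +0 — passes.
ΔS = 0: S: 1/2 → 1/2 — passes.
ΔJ = 0, ±1 (not J=0↔0): J: 7/2 → 5/2, ΔJ = -1 — passes.
All four E1 rules are satisfied.

allowed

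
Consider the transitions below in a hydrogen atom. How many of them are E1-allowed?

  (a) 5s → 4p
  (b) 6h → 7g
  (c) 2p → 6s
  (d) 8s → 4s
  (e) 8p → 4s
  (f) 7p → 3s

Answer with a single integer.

(a) allowed
(b) allowed
(c) allowed
(d) forbidden — Δl = +0 (E1 requires Δl = ±1)
(e) allowed
(f) allowed
Total allowed: 5 of 6.

5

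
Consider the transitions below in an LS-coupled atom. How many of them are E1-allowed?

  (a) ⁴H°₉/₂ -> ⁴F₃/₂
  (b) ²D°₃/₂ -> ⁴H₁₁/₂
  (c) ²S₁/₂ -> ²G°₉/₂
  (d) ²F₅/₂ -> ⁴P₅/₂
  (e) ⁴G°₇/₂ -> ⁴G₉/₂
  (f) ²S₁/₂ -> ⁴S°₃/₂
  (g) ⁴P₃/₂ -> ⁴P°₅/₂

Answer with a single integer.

2

(a) forbidden (ΔL, ΔJ fail)
(b) forbidden (ΔS, ΔL, ΔJ fail)
(c) forbidden (ΔL, ΔJ fail)
(d) forbidden (parity, ΔS, ΔL fail)
(e) allowed
(f) forbidden (ΔS, ΔL fail)
(g) allowed
Total allowed: 2 of 7.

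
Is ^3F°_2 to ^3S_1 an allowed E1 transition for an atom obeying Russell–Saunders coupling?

Parity must change: odd → even — passes.
ΔL = 0, ±1 (not L=0↔0): L: 3 → 0, ΔL = -3 — fails.
ΔJ = 0, ±1 (not J=0↔0): J: 2 → 1, ΔJ = -1 — passes.
ΔS = 0: S: 1 → 1 — passes.
Rule(s) violated: ΔL.

forbidden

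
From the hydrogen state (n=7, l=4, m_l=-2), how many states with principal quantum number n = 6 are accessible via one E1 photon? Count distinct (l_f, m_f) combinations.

E1 requires Δl = ±1, so l_f ∈ {3, 5}; with 0 ≤ l_f ≤ n_f−1 = 5, the allowed l_f values are {3, 5}.
For l_f = 3: m_f ∈ {m_i−1, m_i, m_i+1} ∩ [−3, 3] = {-3, -2, -1} → 3 states.
For l_f = 5: m_f ∈ {m_i−1, m_i, m_i+1} ∩ [−5, 5] = {-3, -2, -1} → 3 states.
Total: 6.

6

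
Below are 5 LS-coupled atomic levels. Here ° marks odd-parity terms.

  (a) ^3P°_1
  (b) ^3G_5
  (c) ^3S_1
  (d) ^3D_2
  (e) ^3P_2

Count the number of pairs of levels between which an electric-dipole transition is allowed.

3

(a)–(b): forbidden (ΔL, ΔJ).
(a)–(c): allowed.
(a)–(d): allowed.
(a)–(e): allowed.
(b)–(c): forbidden (parity, ΔL, ΔJ).
(b)–(d): forbidden (parity, ΔL, ΔJ).
(b)–(e): forbidden (parity, ΔL, ΔJ).
(c)–(d): forbidden (parity, ΔL).
(c)–(e): forbidden (parity).
(d)–(e): forbidden (parity).
Allowed pairs: 3 of 10.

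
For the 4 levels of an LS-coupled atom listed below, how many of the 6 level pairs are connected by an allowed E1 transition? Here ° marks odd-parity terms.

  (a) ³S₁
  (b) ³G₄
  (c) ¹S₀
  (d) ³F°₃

(a)–(b): forbidden (parity, ΔL, ΔJ).
(a)–(c): forbidden (parity, ΔS, ΔL).
(a)–(d): forbidden (ΔL, ΔJ).
(b)–(c): forbidden (parity, ΔS, ΔL, ΔJ).
(b)–(d): allowed.
(c)–(d): forbidden (ΔS, ΔL, ΔJ).
Allowed pairs: 1 of 6.

1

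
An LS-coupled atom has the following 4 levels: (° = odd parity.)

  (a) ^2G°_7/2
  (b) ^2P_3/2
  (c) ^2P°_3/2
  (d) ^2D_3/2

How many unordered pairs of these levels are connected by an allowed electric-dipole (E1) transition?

(a)–(b): forbidden (ΔL, ΔJ).
(a)–(c): forbidden (parity, ΔL, ΔJ).
(a)–(d): forbidden (ΔL, ΔJ).
(b)–(c): allowed.
(b)–(d): forbidden (parity).
(c)–(d): allowed.
Allowed pairs: 2 of 6.

2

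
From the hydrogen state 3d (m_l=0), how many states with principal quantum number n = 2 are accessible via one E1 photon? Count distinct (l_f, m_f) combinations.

E1 requires Δl = ±1, so l_f ∈ {1, 3}; with 0 ≤ l_f ≤ n_f−1 = 1, the allowed l_f values are {1}.
For l_f = 1: m_f ∈ {m_i−1, m_i, m_i+1} ∩ [−1, 1] = {-1, 0, 1} → 3 states.
Total: 3.

3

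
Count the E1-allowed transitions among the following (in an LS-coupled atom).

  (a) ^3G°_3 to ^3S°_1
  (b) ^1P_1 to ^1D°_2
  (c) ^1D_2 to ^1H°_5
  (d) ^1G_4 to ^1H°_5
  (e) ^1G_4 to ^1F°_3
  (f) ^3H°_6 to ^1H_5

(a) forbidden (parity, ΔL, ΔJ fail)
(b) allowed
(c) forbidden (ΔL, ΔJ fail)
(d) allowed
(e) allowed
(f) forbidden (ΔS fails)
Total allowed: 3 of 6.

3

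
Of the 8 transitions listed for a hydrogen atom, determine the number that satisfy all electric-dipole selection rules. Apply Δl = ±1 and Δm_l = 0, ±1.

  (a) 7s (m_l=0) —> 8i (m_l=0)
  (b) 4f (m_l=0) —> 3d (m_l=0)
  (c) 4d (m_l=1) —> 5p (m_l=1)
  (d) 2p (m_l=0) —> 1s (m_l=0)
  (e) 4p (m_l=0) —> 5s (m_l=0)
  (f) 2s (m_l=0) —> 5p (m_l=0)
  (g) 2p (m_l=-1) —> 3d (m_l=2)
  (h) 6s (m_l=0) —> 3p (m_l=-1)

(a) forbidden — Δl = +6 (E1 requires Δl = ±1)
(b) allowed
(c) allowed
(d) allowed
(e) allowed
(f) allowed
(g) forbidden — Δm_l = +3 (E1 requires Δm_l = 0, ±1)
(h) allowed
Total allowed: 6 of 8.

6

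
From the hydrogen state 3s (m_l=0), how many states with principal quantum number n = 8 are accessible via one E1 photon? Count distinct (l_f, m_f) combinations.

E1 requires Δl = ±1, so l_f ∈ {-1, 1}; with 0 ≤ l_f ≤ n_f−1 = 7, the allowed l_f values are {1}.
For l_f = 1: m_f ∈ {m_i−1, m_i, m_i+1} ∩ [−1, 1] = {-1, 0, 1} → 3 states.
Total: 3.

3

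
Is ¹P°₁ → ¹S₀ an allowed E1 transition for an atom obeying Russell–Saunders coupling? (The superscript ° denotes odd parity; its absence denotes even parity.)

allowed

Reading off the term symbols: S 0→0, L 1→0, J 1→0, parity odd→even.
Parity must change: odd → even — passes.
ΔS = 0: S: 0 → 0 — passes.
ΔL = 0, ±1 (not L=0↔0): L: 1 → 0, ΔL = -1 — passes.
ΔJ = 0, ±1 (not J=0↔0): J: 1 → 0, ΔJ = -1 — passes.
All four E1 rules are satisfied.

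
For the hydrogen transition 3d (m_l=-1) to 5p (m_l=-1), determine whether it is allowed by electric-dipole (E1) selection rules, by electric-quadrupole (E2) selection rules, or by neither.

E1

Δl = 1 − 2 = -1; l_i + l_f = 3.
Δm_l = +0.
E1 (Δl = ±1, |Δm_l| ≤ 1): satisfied.
E2 (Δl = 0,±2, l_i+l_f ≥ 2, |Δm_l| ≤ 2): not satisfied.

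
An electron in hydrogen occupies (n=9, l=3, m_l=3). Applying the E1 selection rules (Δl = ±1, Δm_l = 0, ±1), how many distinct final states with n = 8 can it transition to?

4

E1 requires Δl = ±1, so l_f ∈ {2, 4}; with 0 ≤ l_f ≤ n_f−1 = 7, the allowed l_f values are {2, 4}.
For l_f = 2: m_f ∈ {m_i−1, m_i, m_i+1} ∩ [−2, 2] = {2} → 1 state.
For l_f = 4: m_f ∈ {m_i−1, m_i, m_i+1} ∩ [−4, 4] = {2, 3, 4} → 3 states.
Total: 4.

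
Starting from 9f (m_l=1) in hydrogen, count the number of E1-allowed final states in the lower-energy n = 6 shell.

E1 requires Δl = ±1, so l_f ∈ {2, 4}; with 0 ≤ l_f ≤ n_f−1 = 5, the allowed l_f values are {2, 4}.
For l_f = 2: m_f ∈ {m_i−1, m_i, m_i+1} ∩ [−2, 2] = {0, 1, 2} → 3 states.
For l_f = 4: m_f ∈ {m_i−1, m_i, m_i+1} ∩ [−4, 4] = {0, 1, 2} → 3 states.
Total: 6.

6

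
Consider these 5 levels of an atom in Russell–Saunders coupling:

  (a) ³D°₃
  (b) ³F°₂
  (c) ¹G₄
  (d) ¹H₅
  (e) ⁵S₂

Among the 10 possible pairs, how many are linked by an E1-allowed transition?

0

(a)–(b): forbidden (parity).
(a)–(c): forbidden (ΔS, ΔL).
(a)–(d): forbidden (ΔS, ΔL, ΔJ).
(a)–(e): forbidden (ΔS, ΔL).
(b)–(c): forbidden (ΔS, ΔJ).
(b)–(d): forbidden (ΔS, ΔL, ΔJ).
(b)–(e): forbidden (ΔS, ΔL).
(c)–(d): forbidden (parity).
(c)–(e): forbidden (parity, ΔS, ΔL, ΔJ).
(d)–(e): forbidden (parity, ΔS, ΔL, ΔJ).
Allowed pairs: 0 of 10.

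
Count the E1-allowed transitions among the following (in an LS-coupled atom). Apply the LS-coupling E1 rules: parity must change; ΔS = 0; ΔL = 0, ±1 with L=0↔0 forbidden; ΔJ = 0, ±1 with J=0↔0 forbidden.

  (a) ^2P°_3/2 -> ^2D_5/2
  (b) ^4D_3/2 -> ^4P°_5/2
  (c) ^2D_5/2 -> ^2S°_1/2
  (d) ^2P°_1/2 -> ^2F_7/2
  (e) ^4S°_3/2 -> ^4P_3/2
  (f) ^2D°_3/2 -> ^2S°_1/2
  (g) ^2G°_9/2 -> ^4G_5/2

3

(a) allowed
(b) allowed
(c) forbidden (ΔL, ΔJ fail)
(d) forbidden (ΔL, ΔJ fail)
(e) allowed
(f) forbidden (parity, ΔL fail)
(g) forbidden (ΔS, ΔJ fail)
Total allowed: 3 of 7.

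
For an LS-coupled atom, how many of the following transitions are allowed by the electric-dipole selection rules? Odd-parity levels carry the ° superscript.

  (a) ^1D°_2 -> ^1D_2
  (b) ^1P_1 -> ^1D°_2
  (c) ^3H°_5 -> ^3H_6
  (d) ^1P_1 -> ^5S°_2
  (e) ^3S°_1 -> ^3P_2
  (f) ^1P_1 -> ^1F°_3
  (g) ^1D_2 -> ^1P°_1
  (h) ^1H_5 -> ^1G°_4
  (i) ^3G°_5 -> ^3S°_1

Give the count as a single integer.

(a) allowed
(b) allowed
(c) allowed
(d) forbidden (ΔS fails)
(e) allowed
(f) forbidden (ΔL, ΔJ fail)
(g) allowed
(h) allowed
(i) forbidden (parity, ΔL, ΔJ fail)
Total allowed: 6 of 9.

6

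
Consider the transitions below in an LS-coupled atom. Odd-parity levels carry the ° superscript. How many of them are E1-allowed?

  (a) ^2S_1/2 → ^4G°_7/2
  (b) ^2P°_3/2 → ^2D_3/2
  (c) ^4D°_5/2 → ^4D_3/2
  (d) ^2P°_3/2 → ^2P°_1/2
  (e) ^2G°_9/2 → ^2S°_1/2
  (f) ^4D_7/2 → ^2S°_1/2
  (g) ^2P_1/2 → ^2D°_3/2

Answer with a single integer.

3

(a) forbidden (ΔS, ΔL, ΔJ fail)
(b) allowed
(c) allowed
(d) forbidden (parity fails)
(e) forbidden (parity, ΔL, ΔJ fail)
(f) forbidden (ΔS, ΔL, ΔJ fail)
(g) allowed
Total allowed: 3 of 7.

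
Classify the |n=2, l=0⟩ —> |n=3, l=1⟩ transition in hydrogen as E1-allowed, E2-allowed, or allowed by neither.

Δl = 1 − 0 = +1; l_i + l_f = 1.
E1 (Δl = ±1): satisfied.
E2 (Δl = 0,±2, l_i+l_f ≥ 2): not satisfied.

E1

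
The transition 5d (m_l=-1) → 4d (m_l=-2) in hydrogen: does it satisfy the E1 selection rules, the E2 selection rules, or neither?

Δl = 2 − 2 = +0; l_i + l_f = 4.
Δm_l = -1.
E1 (Δl = ±1, |Δm_l| ≤ 1): not satisfied.
E2 (Δl = 0,±2, l_i+l_f ≥ 2, |Δm_l| ≤ 2): satisfied.

E2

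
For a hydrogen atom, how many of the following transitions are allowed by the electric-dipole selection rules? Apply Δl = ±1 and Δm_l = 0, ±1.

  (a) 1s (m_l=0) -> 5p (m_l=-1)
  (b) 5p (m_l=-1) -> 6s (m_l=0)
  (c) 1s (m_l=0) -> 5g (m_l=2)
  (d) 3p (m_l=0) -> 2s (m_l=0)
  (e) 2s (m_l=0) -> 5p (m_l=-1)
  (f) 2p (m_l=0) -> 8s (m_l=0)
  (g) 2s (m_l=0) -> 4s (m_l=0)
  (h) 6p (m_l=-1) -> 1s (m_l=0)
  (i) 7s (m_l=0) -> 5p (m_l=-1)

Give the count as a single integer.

7

(a) allowed
(b) allowed
(c) forbidden — Δl = +4 (E1 requires Δl = ±1); Δm_l = +2 (E1 requires Δm_l = 0, ±1)
(d) allowed
(e) allowed
(f) allowed
(g) forbidden — Δl = +0 (E1 requires Δl = ±1)
(h) allowed
(i) allowed
Total allowed: 7 of 9.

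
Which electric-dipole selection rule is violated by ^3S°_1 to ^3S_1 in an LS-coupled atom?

ΔJ = 0, ±1 (not J=0↔0): J: 1 → 1, ΔJ = +0 — passes.
Parity must change: odd → even — passes.
ΔS = 0: S: 1 → 1 — passes.
ΔL = 0, ±1 (not L=0↔0): L: 0 → 0, ΔL = +0 — fails.

the L=0 ↔ L=0 exclusion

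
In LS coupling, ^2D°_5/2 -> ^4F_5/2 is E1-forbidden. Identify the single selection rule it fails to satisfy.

the ΔS = 0 rule

Initial level: S=1/2, L=2, J=5/2, parity odd. Final level: S=3/2, L=3, J=5/2, parity even.
ΔJ = 0, ±1 (not J=0↔0): J: 5/2 → 5/2, ΔJ = +0 — ✓.
Parity must change: odd → even — ✓.
ΔL = 0, ±1 (not L=0↔0): L: 2 → 3, ΔL = +1 — ✓.
ΔS = 0: S: 1/2 → 3/2 — ✗.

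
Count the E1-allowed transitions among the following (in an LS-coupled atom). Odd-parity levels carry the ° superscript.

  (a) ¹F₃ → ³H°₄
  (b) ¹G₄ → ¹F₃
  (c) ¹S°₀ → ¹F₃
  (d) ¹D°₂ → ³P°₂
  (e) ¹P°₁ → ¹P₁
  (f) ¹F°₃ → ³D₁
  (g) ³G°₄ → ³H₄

2

(a) forbidden (ΔS, ΔL fail)
(b) forbidden (parity fails)
(c) forbidden (ΔL, ΔJ fail)
(d) forbidden (parity, ΔS fail)
(e) allowed
(f) forbidden (ΔS, ΔJ fail)
(g) allowed
Total allowed: 2 of 7.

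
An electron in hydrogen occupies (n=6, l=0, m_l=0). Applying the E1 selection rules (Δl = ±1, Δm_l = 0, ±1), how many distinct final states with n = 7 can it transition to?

3

E1 requires Δl = ±1, so l_f ∈ {-1, 1}; with 0 ≤ l_f ≤ n_f−1 = 6, the allowed l_f values are {1}.
For l_f = 1: m_f ∈ {m_i−1, m_i, m_i+1} ∩ [−1, 1] = {-1, 0, 1} → 3 states.
Total: 3.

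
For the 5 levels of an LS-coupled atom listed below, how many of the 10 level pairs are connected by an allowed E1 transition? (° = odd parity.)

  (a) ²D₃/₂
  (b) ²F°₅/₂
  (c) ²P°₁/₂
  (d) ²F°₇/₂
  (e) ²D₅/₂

(a)–(b): allowed.
(a)–(c): allowed.
(a)–(d): forbidden (ΔJ).
(a)–(e): forbidden (parity).
(b)–(c): forbidden (parity, ΔL, ΔJ).
(b)–(d): forbidden (parity).
(b)–(e): allowed.
(c)–(d): forbidden (parity, ΔL, ΔJ).
(c)–(e): forbidden (ΔJ).
(d)–(e): allowed.
Allowed pairs: 4 of 10.

4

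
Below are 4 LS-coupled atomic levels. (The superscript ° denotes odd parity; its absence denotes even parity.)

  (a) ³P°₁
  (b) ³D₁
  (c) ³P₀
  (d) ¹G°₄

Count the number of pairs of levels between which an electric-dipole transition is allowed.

2

(a)–(b): allowed.
(a)–(c): allowed.
(a)–(d): forbidden (parity, ΔS, ΔL, ΔJ).
(b)–(c): forbidden (parity).
(b)–(d): forbidden (ΔS, ΔL, ΔJ).
(c)–(d): forbidden (ΔS, ΔL, ΔJ).
Allowed pairs: 2 of 6.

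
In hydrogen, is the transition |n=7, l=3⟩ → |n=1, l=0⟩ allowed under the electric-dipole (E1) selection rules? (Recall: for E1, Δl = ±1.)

forbidden

Initial l = 3, final l = 0, so Δl = -3. E1 requires Δl = ±1: fails.
The transition is electric-dipole forbidden.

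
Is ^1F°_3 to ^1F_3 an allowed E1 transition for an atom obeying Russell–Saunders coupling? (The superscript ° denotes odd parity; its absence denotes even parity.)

allowed

Reading off the term symbols: S 0→0, L 3→3, J 3→3, parity odd→even.
ΔJ = 0, ±1 (not J=0↔0): J: 3 → 3, ΔJ = +0 — ok.
ΔL = 0, ±1 (not L=0↔0): L: 3 → 3, ΔL = +0 — ok.
Parity must change: odd → even — ok.
ΔS = 0: S: 0 → 0 — ok.
All four E1 rules are satisfied.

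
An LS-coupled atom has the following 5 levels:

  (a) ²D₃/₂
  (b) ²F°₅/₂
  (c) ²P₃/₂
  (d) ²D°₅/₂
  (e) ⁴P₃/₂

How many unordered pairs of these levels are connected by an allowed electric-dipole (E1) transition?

3

(a)–(b): allowed.
(a)–(c): forbidden (parity).
(a)–(d): allowed.
(a)–(e): forbidden (parity, ΔS).
(b)–(c): forbidden (ΔL).
(b)–(d): forbidden (parity).
(b)–(e): forbidden (ΔS, ΔL).
(c)–(d): allowed.
(c)–(e): forbidden (parity, ΔS).
(d)–(e): forbidden (ΔS).
Allowed pairs: 3 of 10.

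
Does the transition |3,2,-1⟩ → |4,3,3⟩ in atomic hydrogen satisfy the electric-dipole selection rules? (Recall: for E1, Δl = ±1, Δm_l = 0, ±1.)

Δl = 3 − 2 = +1; the E1 rule Δl = ±1 is ok.
Δm_l = 3 − (-1) = +4. E1 requires Δm_l = 0, ±1: fails.
The transition is electric-dipole forbidden.

forbidden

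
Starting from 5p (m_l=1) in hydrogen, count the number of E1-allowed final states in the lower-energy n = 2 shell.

1

E1 requires Δl = ±1, so l_f ∈ {0, 2}; with 0 ≤ l_f ≤ n_f−1 = 1, the allowed l_f values are {0}.
For l_f = 0: m_f ∈ {m_i−1, m_i, m_i+1} ∩ [−0, 0] = {0} → 1 state.
Total: 1.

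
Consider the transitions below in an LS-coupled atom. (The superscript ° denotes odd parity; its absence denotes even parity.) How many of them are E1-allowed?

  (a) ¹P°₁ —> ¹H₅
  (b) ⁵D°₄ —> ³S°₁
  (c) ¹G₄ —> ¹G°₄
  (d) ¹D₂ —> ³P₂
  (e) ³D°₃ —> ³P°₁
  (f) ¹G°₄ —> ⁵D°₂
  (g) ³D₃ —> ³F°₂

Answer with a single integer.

(a) forbidden (ΔL, ΔJ fail)
(b) forbidden (parity, ΔS, ΔL, ΔJ fail)
(c) allowed
(d) forbidden (parity, ΔS fail)
(e) forbidden (parity, ΔJ fail)
(f) forbidden (parity, ΔS, ΔL, ΔJ fail)
(g) allowed
Total allowed: 2 of 7.

2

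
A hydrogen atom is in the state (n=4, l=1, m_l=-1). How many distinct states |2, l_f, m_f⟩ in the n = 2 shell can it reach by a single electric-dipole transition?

E1 requires Δl = ±1, so l_f ∈ {0, 2}; with 0 ≤ l_f ≤ n_f−1 = 1, the allowed l_f values are {0}.
For l_f = 0: m_f ∈ {m_i−1, m_i, m_i+1} ∩ [−0, 0] = {0} → 1 state.
Total: 1.

1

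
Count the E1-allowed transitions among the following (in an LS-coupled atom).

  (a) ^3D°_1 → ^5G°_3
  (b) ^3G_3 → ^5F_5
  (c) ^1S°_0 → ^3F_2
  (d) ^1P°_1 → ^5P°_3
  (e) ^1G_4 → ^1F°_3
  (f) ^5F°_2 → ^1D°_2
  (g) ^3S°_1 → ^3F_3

(a) forbidden (parity, ΔS, ΔL, ΔJ fail)
(b) forbidden (parity, ΔS, ΔJ fail)
(c) forbidden (ΔS, ΔL, ΔJ fail)
(d) forbidden (parity, ΔS, ΔJ fail)
(e) allowed
(f) forbidden (parity, ΔS fail)
(g) forbidden (ΔL, ΔJ fail)
Total allowed: 1 of 7.

1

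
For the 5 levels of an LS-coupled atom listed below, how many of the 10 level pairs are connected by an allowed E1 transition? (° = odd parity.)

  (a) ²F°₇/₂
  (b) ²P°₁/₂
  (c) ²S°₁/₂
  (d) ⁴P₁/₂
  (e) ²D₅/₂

(a)–(b): forbidden (parity, ΔL, ΔJ).
(a)–(c): forbidden (parity, ΔL, ΔJ).
(a)–(d): forbidden (ΔS, ΔL, ΔJ).
(a)–(e): allowed.
(b)–(c): forbidden (parity).
(b)–(d): forbidden (ΔS).
(b)–(e): forbidden (ΔJ).
(c)–(d): forbidden (ΔS).
(c)–(e): forbidden (ΔL, ΔJ).
(d)–(e): forbidden (parity, ΔS, ΔJ).
Allowed pairs: 1 of 10.

1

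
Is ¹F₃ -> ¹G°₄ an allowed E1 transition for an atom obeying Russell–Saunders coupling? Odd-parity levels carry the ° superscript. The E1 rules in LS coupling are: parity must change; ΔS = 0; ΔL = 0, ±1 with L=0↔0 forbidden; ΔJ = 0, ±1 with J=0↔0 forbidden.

Parity must change: even → odd — ok.
ΔS = 0: S: 0 → 0 — ok.
ΔL = 0, ±1 (not L=0↔0): L: 3 → 4, ΔL = +1 — ok.
ΔJ = 0, ±1 (not J=0↔0): J: 3 → 4, ΔJ = +1 — ok.
All four E1 rules are satisfied.

allowed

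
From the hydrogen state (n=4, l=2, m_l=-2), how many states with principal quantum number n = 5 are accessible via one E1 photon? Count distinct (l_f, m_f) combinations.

E1 requires Δl = ±1, so l_f ∈ {1, 3}; with 0 ≤ l_f ≤ n_f−1 = 4, the allowed l_f values are {1, 3}.
For l_f = 1: m_f ∈ {m_i−1, m_i, m_i+1} ∩ [−1, 1] = {-1} → 1 state.
For l_f = 3: m_f ∈ {m_i−1, m_i, m_i+1} ∩ [−3, 3] = {-3, -2, -1} → 3 states.
Total: 4.

4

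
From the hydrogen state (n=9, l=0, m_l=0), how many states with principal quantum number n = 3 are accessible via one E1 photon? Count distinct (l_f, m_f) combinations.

3

E1 requires Δl = ±1, so l_f ∈ {-1, 1}; with 0 ≤ l_f ≤ n_f−1 = 2, the allowed l_f values are {1}.
For l_f = 1: m_f ∈ {m_i−1, m_i, m_i+1} ∩ [−1, 1] = {-1, 0, 1} → 3 states.
Total: 3.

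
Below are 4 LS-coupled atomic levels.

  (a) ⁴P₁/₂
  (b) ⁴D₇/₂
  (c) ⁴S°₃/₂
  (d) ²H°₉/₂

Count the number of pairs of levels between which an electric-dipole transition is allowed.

1

(a)–(b): forbidden (parity, ΔJ).
(a)–(c): allowed.
(a)–(d): forbidden (ΔS, ΔL, ΔJ).
(b)–(c): forbidden (ΔL, ΔJ).
(b)–(d): forbidden (ΔS, ΔL).
(c)–(d): forbidden (parity, ΔS, ΔL, ΔJ).
Allowed pairs: 1 of 6.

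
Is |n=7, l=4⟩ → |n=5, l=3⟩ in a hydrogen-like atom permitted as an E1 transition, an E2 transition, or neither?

E1

Δl = 3 − 4 = -1; l_i + l_f = 7.
E1 (Δl = ±1): satisfied.
E2 (Δl = 0,±2, l_i+l_f ≥ 2): not satisfied.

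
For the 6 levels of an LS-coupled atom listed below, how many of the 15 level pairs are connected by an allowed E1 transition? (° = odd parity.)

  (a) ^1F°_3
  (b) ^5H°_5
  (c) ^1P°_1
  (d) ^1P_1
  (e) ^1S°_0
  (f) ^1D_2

4

(a)–(b): forbidden (parity, ΔS, ΔL, ΔJ).
(a)–(c): forbidden (parity, ΔL, ΔJ).
(a)–(d): forbidden (ΔL, ΔJ).
(a)–(e): forbidden (parity, ΔL, ΔJ).
(a)–(f): allowed.
(b)–(c): forbidden (parity, ΔS, ΔL, ΔJ).
(b)–(d): forbidden (ΔS, ΔL, ΔJ).
(b)–(e): forbidden (parity, ΔS, ΔL, ΔJ).
(b)–(f): forbidden (ΔS, ΔL, ΔJ).
(c)–(d): allowed.
(c)–(e): forbidden (parity).
(c)–(f): allowed.
(d)–(e): allowed.
(d)–(f): forbidden (parity).
(e)–(f): forbidden (ΔL, ΔJ).
Allowed pairs: 4 of 15.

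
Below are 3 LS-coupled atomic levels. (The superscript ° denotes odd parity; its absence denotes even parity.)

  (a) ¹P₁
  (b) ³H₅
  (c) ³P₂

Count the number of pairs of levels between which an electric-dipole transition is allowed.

0

(a)–(b): forbidden (parity, ΔS, ΔL, ΔJ).
(a)–(c): forbidden (parity, ΔS).
(b)–(c): forbidden (parity, ΔL, ΔJ).
Allowed pairs: 0 of 3.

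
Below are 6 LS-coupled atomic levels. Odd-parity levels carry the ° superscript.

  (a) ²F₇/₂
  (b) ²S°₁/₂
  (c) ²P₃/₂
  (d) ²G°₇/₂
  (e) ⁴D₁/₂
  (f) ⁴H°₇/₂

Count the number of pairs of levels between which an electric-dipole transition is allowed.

2

(a)–(b): forbidden (ΔL, ΔJ).
(a)–(c): forbidden (parity, ΔL, ΔJ).
(a)–(d): allowed.
(a)–(e): forbidden (parity, ΔS, ΔJ).
(a)–(f): forbidden (ΔS, ΔL).
(b)–(c): allowed.
(b)–(d): forbidden (parity, ΔL, ΔJ).
(b)–(e): forbidden (ΔS, ΔL).
(b)–(f): forbidden (parity, ΔS, ΔL, ΔJ).
(c)–(d): forbidden (ΔL, ΔJ).
(c)–(e): forbidden (parity, ΔS).
(c)–(f): forbidden (ΔS, ΔL, ΔJ).
(d)–(e): forbidden (ΔS, ΔL, ΔJ).
(d)–(f): forbidden (parity, ΔS).
(e)–(f): forbidden (ΔL, ΔJ).
Allowed pairs: 2 of 15.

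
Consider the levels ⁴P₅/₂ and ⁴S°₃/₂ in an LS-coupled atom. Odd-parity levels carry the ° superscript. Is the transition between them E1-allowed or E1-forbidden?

Reading off the term symbols: S 3/2→3/2, L 1→0, J 5/2→3/2, parity even→odd.
Parity must change: even → odd — ✓.
ΔS = 0: S: 3/2 → 3/2 — ✓.
ΔL = 0, ±1 (not L=0↔0): L: 1 → 0, ΔL = -1 — ✓.
ΔJ = 0, ±1 (not J=0↔0): J: 5/2 → 3/2, ΔJ = -1 — ✓.
All four E1 rules are satisfied.

allowed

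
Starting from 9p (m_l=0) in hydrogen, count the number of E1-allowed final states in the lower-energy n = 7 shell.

4

E1 requires Δl = ±1, so l_f ∈ {0, 2}; with 0 ≤ l_f ≤ n_f−1 = 6, the allowed l_f values are {0, 2}.
For l_f = 0: m_f ∈ {m_i−1, m_i, m_i+1} ∩ [−0, 0] = {0} → 1 state.
For l_f = 2: m_f ∈ {m_i−1, m_i, m_i+1} ∩ [−2, 2] = {-1, 0, 1} → 3 states.
Total: 4.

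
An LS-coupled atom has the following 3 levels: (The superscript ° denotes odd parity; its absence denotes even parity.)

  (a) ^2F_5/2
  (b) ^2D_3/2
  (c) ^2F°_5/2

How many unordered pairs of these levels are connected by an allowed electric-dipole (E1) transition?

2

(a)–(b): forbidden (parity).
(a)–(c): allowed.
(b)–(c): allowed.
Allowed pairs: 2 of 3.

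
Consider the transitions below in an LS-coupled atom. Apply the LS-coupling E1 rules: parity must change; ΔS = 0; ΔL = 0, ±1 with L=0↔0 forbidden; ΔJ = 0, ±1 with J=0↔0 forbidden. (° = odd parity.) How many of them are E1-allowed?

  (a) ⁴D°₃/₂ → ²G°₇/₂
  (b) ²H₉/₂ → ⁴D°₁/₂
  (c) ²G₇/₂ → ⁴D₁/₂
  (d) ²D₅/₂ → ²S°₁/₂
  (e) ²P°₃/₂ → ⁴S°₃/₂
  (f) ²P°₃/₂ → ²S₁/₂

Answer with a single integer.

(a) forbidden (parity, ΔS, ΔL, ΔJ fail)
(b) forbidden (ΔS, ΔL, ΔJ fail)
(c) forbidden (parity, ΔS, ΔL, ΔJ fail)
(d) forbidden (ΔL, ΔJ fail)
(e) forbidden (parity, ΔS fail)
(f) allowed
Total allowed: 1 of 6.

1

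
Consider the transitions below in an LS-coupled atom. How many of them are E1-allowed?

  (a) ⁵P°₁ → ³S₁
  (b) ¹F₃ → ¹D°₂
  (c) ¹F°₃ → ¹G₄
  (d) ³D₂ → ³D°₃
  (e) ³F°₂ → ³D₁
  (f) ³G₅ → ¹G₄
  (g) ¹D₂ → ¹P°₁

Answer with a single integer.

(a) forbidden (ΔS fails)
(b) allowed
(c) allowed
(d) allowed
(e) allowed
(f) forbidden (parity, ΔS fail)
(g) allowed
Total allowed: 5 of 7.

5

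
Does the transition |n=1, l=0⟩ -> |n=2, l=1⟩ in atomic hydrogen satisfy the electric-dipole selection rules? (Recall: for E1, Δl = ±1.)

Δl = 1 − 0 = +1; the E1 rule Δl = ±1 is satisfied.
All E1 selection rules are satisfied.

allowed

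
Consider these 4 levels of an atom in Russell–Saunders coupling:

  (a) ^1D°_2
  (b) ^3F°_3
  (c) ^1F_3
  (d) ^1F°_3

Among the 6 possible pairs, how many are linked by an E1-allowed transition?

(a)–(b): forbidden (parity, ΔS).
(a)–(c): allowed.
(a)–(d): forbidden (parity).
(b)–(c): forbidden (ΔS).
(b)–(d): forbidden (parity, ΔS).
(c)–(d): allowed.
Allowed pairs: 2 of 6.

2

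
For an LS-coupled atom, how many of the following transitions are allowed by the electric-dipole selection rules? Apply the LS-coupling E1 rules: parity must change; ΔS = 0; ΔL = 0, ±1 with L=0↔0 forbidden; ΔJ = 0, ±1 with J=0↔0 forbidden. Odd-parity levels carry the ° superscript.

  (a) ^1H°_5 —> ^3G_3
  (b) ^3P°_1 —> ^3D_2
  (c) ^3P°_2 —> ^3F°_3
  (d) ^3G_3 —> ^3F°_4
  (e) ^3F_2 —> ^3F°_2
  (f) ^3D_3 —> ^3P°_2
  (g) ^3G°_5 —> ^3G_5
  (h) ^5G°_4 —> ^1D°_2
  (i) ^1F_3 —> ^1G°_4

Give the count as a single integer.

6

(a) forbidden (ΔS, ΔJ fail)
(b) allowed
(c) forbidden (parity, ΔL fail)
(d) allowed
(e) allowed
(f) allowed
(g) allowed
(h) forbidden (parity, ΔS, ΔL, ΔJ fail)
(i) allowed
Total allowed: 6 of 9.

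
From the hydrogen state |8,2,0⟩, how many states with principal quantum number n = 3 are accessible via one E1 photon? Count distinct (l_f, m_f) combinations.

3

E1 requires Δl = ±1, so l_f ∈ {1, 3}; with 0 ≤ l_f ≤ n_f−1 = 2, the allowed l_f values are {1}.
For l_f = 1: m_f ∈ {m_i−1, m_i, m_i+1} ∩ [−1, 1] = {-1, 0, 1} → 3 states.
Total: 3.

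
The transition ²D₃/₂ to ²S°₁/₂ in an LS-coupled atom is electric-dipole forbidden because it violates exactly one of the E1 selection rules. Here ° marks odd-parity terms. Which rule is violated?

the ΔL = 0, ±1 rule

Reading off the term symbols: S 1/2→1/2, L 2→0, J 3/2→1/2, parity even→odd.
Parity must change: even → odd — ✓.
ΔS = 0: S: 1/2 → 1/2 — ✓.
ΔL = 0, ±1 (not L=0↔0): L: 2 → 0, ΔL = -2 — ✗.
ΔJ = 0, ±1 (not J=0↔0): J: 3/2 → 1/2, ΔJ = -1 — ✓.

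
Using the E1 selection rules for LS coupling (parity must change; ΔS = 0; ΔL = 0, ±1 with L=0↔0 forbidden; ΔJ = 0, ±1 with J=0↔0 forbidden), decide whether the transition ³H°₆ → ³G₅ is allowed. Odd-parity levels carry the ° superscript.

Reading off the term symbols: S 1→1, L 5→4, J 6→5, parity odd→even.
ΔS = 0: S: 1 → 1 — ok.
Parity must change: odd → even — ok.
ΔJ = 0, ±1 (not J=0↔0): J: 6 → 5, ΔJ = -1 — ok.
ΔL = 0, ±1 (not L=0↔0): L: 5 → 4, ΔL = -1 — ok.
All four E1 rules are satisfied.

allowed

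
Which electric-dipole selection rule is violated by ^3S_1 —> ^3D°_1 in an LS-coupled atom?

Initial level: S=1, L=0, J=1, parity even. Final level: S=1, L=2, J=1, parity odd.
Parity must change: even → odd — ✓.
ΔS = 0: S: 1 → 1 — ✓.
ΔJ = 0, ±1 (not J=0↔0): J: 1 → 1, ΔJ = +0 — ✓.
ΔL = 0, ±1 (not L=0↔0): L: 0 → 2, ΔL = +2 — ✗.

the ΔL = 0, ±1 rule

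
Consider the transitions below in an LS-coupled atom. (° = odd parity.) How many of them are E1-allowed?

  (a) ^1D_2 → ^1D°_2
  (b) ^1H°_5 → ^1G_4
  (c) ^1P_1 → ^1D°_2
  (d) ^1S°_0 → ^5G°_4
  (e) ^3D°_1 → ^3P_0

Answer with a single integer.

4

(a) allowed
(b) allowed
(c) allowed
(d) forbidden (parity, ΔS, ΔL, ΔJ fail)
(e) allowed
Total allowed: 4 of 5.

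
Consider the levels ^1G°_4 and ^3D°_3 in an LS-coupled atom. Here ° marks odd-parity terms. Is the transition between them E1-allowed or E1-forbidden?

forbidden

ΔJ = 0, ±1 (not J=0↔0): J: 4 → 3, ΔJ = -1 — ok.
ΔS = 0: S: 0 → 1 — fails.
ΔL = 0, ±1 (not L=0↔0): L: 4 → 2, ΔL = -2 — fails.
Parity must change: odd → odd — fails.
Rule(s) violated: parity, ΔS, ΔL.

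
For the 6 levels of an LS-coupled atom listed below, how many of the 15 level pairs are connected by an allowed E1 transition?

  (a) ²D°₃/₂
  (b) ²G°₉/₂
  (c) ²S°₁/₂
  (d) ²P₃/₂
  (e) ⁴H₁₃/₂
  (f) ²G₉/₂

3

(a)–(b): forbidden (parity, ΔL, ΔJ).
(a)–(c): forbidden (parity, ΔL).
(a)–(d): allowed.
(a)–(e): forbidden (ΔS, ΔL, ΔJ).
(a)–(f): forbidden (ΔL, ΔJ).
(b)–(c): forbidden (parity, ΔL, ΔJ).
(b)–(d): forbidden (ΔL, ΔJ).
(b)–(e): forbidden (ΔS, ΔJ).
(b)–(f): allowed.
(c)–(d): allowed.
(c)–(e): forbidden (ΔS, ΔL, ΔJ).
(c)–(f): forbidden (ΔL, ΔJ).
(d)–(e): forbidden (parity, ΔS, ΔL, ΔJ).
(d)–(f): forbidden (parity, ΔL, ΔJ).
(e)–(f): forbidden (parity, ΔS, ΔJ).
Allowed pairs: 3 of 15.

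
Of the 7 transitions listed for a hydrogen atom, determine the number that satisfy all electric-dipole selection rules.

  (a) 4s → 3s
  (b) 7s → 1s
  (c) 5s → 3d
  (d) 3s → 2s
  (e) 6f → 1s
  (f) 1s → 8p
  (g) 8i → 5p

(a) forbidden — Δl = +0 (E1 requires Δl = ±1)
(b) forbidden — Δl = +0 (E1 requires Δl = ±1)
(c) forbidden — Δl = +2 (E1 requires Δl = ±1)
(d) forbidden — Δl = +0 (E1 requires Δl = ±1)
(e) forbidden — Δl = -3 (E1 requires Δl = ±1)
(f) allowed
(g) forbidden — Δl = -5 (E1 requires Δl = ±1)
Total allowed: 1 of 7.

1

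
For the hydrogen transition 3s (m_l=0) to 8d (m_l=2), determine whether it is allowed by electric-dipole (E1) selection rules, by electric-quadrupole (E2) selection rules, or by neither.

Δl = 2 − 0 = +2; l_i + l_f = 2.
Δm_l = +2.
E1 (Δl = ±1, |Δm_l| ≤ 1): not satisfied.
E2 (Δl = 0,±2, l_i+l_f ≥ 2, |Δm_l| ≤ 2): satisfied.

E2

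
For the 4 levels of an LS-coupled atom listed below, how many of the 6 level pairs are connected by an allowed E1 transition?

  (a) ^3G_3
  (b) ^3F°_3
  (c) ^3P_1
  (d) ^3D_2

(a)–(b): allowed.
(a)–(c): forbidden (parity, ΔL, ΔJ).
(a)–(d): forbidden (parity, ΔL).
(b)–(c): forbidden (ΔL, ΔJ).
(b)–(d): allowed.
(c)–(d): forbidden (parity).
Allowed pairs: 2 of 6.

2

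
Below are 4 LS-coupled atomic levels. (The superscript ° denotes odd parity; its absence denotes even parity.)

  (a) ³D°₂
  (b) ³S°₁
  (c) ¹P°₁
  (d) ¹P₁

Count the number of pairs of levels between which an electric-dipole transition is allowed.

1

(a)–(b): forbidden (parity, ΔL).
(a)–(c): forbidden (parity, ΔS).
(a)–(d): forbidden (ΔS).
(b)–(c): forbidden (parity, ΔS).
(b)–(d): forbidden (ΔS).
(c)–(d): allowed.
Allowed pairs: 1 of 6.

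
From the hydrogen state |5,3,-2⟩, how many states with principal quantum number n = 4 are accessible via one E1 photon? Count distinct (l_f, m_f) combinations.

2

E1 requires Δl = ±1, so l_f ∈ {2, 4}; with 0 ≤ l_f ≤ n_f−1 = 3, the allowed l_f values are {2}.
For l_f = 2: m_f ∈ {m_i−1, m_i, m_i+1} ∩ [−2, 2] = {-2, -1} → 2 states.
Total: 2.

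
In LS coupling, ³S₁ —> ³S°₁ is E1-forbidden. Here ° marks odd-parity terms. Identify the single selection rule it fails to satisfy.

Parity must change: even → odd — ✓.
ΔS = 0: S: 1 → 1 — ✓.
ΔL = 0, ±1 (not L=0↔0): L: 0 → 0, ΔL = +0 — ✗.
ΔJ = 0, ±1 (not J=0↔0): J: 1 → 1, ΔJ = +0 — ✓.

the L=0 ↔ L=0 exclusion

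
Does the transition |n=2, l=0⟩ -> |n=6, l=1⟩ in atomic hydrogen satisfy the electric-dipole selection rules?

allowed

Δl = 1 − 0 = +1; the E1 rule Δl = ±1 is satisfied.
All E1 selection rules are satisfied.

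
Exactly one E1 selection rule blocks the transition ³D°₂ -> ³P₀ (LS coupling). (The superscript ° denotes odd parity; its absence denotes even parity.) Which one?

Initial level: S=1, L=2, J=2, parity odd. Final level: S=1, L=1, J=0, parity even.
Parity must change: odd → even — ok.
ΔS = 0: S: 1 → 1 — ok.
ΔL = 0, ±1 (not L=0↔0): L: 2 → 1, ΔL = -1 — ok.
ΔJ = 0, ±1 (not J=0↔0): J: 2 → 0, ΔJ = -2 — fails.

the ΔJ = 0, ±1 rule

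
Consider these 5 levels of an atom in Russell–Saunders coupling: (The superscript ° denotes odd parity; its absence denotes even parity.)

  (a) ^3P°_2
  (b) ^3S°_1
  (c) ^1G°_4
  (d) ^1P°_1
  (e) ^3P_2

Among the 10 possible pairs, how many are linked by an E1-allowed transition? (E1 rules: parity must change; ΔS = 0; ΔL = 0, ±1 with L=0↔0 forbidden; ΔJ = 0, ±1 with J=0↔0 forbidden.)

2

(a)–(b): forbidden (parity).
(a)–(c): forbidden (parity, ΔS, ΔL, ΔJ).
(a)–(d): forbidden (parity, ΔS).
(a)–(e): allowed.
(b)–(c): forbidden (parity, ΔS, ΔL, ΔJ).
(b)–(d): forbidden (parity, ΔS).
(b)–(e): allowed.
(c)–(d): forbidden (parity, ΔL, ΔJ).
(c)–(e): forbidden (ΔS, ΔL, ΔJ).
(d)–(e): forbidden (ΔS).
Allowed pairs: 2 of 10.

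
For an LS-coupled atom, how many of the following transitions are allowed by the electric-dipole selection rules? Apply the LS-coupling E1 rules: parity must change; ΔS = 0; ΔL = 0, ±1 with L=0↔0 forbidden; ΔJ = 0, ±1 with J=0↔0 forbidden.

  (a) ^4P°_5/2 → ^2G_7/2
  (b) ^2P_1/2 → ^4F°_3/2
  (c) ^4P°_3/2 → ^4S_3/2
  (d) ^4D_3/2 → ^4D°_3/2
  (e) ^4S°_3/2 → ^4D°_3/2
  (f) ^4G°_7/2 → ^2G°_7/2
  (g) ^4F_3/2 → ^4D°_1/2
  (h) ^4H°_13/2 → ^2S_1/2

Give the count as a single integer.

(a) forbidden (ΔS, ΔL fail)
(b) forbidden (ΔS, ΔL fail)
(c) allowed
(d) allowed
(e) forbidden (parity, ΔL fail)
(f) forbidden (parity, ΔS fail)
(g) allowed
(h) forbidden (ΔS, ΔL, ΔJ fail)
Total allowed: 3 of 8.

3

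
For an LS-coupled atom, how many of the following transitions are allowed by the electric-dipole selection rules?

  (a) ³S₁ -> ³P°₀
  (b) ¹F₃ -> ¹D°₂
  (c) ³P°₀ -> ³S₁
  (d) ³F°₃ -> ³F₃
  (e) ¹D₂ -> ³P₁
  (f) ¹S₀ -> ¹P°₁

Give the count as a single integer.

(a) allowed
(b) allowed
(c) allowed
(d) allowed
(e) forbidden (parity, ΔS fail)
(f) allowed
Total allowed: 5 of 6.

5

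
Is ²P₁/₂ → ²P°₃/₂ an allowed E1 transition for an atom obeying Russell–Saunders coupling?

allowed

Parity must change: even → odd — satisfied.
ΔL = 0, ±1 (not L=0↔0): L: 1 → 1, ΔL = +0 — satisfied.
ΔJ = 0, ±1 (not J=0↔0): J: 1/2 → 3/2, ΔJ = +1 — satisfied.
ΔS = 0: S: 1/2 → 1/2 — satisfied.
All four E1 rules are satisfied.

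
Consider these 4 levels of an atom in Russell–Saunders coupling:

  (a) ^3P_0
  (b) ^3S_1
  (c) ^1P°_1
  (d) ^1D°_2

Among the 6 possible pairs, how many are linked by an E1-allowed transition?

(a)–(b): forbidden (parity).
(a)–(c): forbidden (ΔS).
(a)–(d): forbidden (ΔS, ΔJ).
(b)–(c): forbidden (ΔS).
(b)–(d): forbidden (ΔS, ΔL).
(c)–(d): forbidden (parity).
Allowed pairs: 0 of 6.

0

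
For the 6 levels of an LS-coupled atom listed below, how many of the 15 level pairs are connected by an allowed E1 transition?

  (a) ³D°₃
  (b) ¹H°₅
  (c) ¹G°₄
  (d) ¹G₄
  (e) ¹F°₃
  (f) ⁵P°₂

3

(a)–(b): forbidden (parity, ΔS, ΔL, ΔJ).
(a)–(c): forbidden (parity, ΔS, ΔL).
(a)–(d): forbidden (ΔS, ΔL).
(a)–(e): forbidden (parity, ΔS).
(a)–(f): forbidden (parity, ΔS).
(b)–(c): forbidden (parity).
(b)–(d): allowed.
(b)–(e): forbidden (parity, ΔL, ΔJ).
(b)–(f): forbidden (parity, ΔS, ΔL, ΔJ).
(c)–(d): allowed.
(c)–(e): forbidden (parity).
(c)–(f): forbidden (parity, ΔS, ΔL, ΔJ).
(d)–(e): allowed.
(d)–(f): forbidden (ΔS, ΔL, ΔJ).
(e)–(f): forbidden (parity, ΔS, ΔL).
Allowed pairs: 3 of 15.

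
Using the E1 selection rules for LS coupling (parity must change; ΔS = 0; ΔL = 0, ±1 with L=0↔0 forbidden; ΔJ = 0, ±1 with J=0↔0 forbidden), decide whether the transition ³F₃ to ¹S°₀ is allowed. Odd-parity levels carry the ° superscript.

forbidden

Reading off the term symbols: S 1→0, L 3→0, J 3→0, parity even→odd.
Parity must change: even → odd — ok.
ΔS = 0: S: 1 → 0 — fails.
ΔL = 0, ±1 (not L=0↔0): L: 3 → 0, ΔL = -3 — fails.
ΔJ = 0, ±1 (not J=0↔0): J: 3 → 0, ΔJ = -3 — fails.
Rule(s) violated: ΔS, ΔL, ΔJ.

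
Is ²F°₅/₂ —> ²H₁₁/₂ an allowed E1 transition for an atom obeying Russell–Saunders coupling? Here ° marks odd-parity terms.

Parity must change: odd → even — ok.
ΔS = 0: S: 1/2 → 1/2 — ok.
ΔL = 0, ±1 (not L=0↔0): L: 3 → 5, ΔL = +2 — fails.
ΔJ = 0, ±1 (not J=0↔0): J: 5/2 → 11/2, ΔJ = +3 — fails.
Rule(s) violated: ΔL, ΔJ.

forbidden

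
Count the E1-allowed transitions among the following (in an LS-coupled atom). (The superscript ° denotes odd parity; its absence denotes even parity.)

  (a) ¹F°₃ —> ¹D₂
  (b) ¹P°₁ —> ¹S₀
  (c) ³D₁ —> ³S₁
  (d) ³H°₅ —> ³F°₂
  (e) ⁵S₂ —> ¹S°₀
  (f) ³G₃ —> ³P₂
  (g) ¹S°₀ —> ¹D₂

2

(a) allowed
(b) allowed
(c) forbidden (parity, ΔL fail)
(d) forbidden (parity, ΔL, ΔJ fail)
(e) forbidden (ΔS, ΔL, ΔJ fail)
(f) forbidden (parity, ΔL fail)
(g) forbidden (ΔL, ΔJ fail)
Total allowed: 2 of 7.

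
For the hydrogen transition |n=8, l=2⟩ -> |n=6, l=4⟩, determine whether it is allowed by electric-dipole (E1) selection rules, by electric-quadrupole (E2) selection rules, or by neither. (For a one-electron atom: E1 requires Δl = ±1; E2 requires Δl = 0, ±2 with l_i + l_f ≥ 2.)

Δl = 4 − 2 = +2; l_i + l_f = 6.
E1 (Δl = ±1): not satisfied.
E2 (Δl = 0,±2, l_i+l_f ≥ 2): satisfied.

E2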